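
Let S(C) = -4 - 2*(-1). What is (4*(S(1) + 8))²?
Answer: 576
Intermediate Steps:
S(C) = -2 (S(C) = -4 + 2 = -2)
(4*(S(1) + 8))² = (4*(-2 + 8))² = (4*6)² = 24² = 576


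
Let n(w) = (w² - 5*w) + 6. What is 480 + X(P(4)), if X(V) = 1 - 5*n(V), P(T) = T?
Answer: 471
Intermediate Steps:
n(w) = 6 + w² - 5*w
X(V) = -29 - 5*V² + 25*V (X(V) = 1 - 5*(6 + V² - 5*V) = 1 + (-30 - 5*V² + 25*V) = -29 - 5*V² + 25*V)
480 + X(P(4)) = 480 + (-29 - 5*4² + 25*4) = 480 + (-29 - 5*16 + 100) = 480 + (-29 - 80 + 100) = 480 - 9 = 471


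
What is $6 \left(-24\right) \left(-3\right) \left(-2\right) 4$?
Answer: $-3456$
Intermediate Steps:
$6 \left(-24\right) \left(-3\right) \left(-2\right) 4 = - 144 \cdot 6 \cdot 4 = \left(-144\right) 24 = -3456$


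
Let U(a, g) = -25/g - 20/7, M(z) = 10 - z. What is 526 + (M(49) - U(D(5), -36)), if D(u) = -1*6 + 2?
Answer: 123269/252 ≈ 489.16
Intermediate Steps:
D(u) = -4 (D(u) = -6 + 2 = -4)
U(a, g) = -20/7 - 25/g (U(a, g) = -25/g - 20*1/7 = -25/g - 20/7 = -20/7 - 25/g)
526 + (M(49) - U(D(5), -36)) = 526 + ((10 - 1*49) - (-20/7 - 25/(-36))) = 526 + ((10 - 49) - (-20/7 - 25*(-1/36))) = 526 + (-39 - (-20/7 + 25/36)) = 526 + (-39 - 1*(-545/252)) = 526 + (-39 + 545/252) = 526 - 9283/252 = 123269/252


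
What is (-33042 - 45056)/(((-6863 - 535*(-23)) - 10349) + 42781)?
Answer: -39049/18937 ≈ -2.0620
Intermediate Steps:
(-33042 - 45056)/(((-6863 - 535*(-23)) - 10349) + 42781) = -78098/(((-6863 + 12305) - 10349) + 42781) = -78098/((5442 - 10349) + 42781) = -78098/(-4907 + 42781) = -78098/37874 = -78098*1/37874 = -39049/18937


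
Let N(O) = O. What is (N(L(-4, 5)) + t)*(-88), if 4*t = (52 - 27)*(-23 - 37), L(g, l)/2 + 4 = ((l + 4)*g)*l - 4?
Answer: 66088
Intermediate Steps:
L(g, l) = -16 + 2*g*l*(4 + l) (L(g, l) = -8 + 2*(((l + 4)*g)*l - 4) = -8 + 2*(((4 + l)*g)*l - 4) = -8 + 2*((g*(4 + l))*l - 4) = -8 + 2*(g*l*(4 + l) - 4) = -8 + 2*(-4 + g*l*(4 + l)) = -8 + (-8 + 2*g*l*(4 + l)) = -16 + 2*g*l*(4 + l))
t = -375 (t = ((52 - 27)*(-23 - 37))/4 = (25*(-60))/4 = (1/4)*(-1500) = -375)
(N(L(-4, 5)) + t)*(-88) = ((-16 + 2*(-4)*5**2 + 8*(-4)*5) - 375)*(-88) = ((-16 + 2*(-4)*25 - 160) - 375)*(-88) = ((-16 - 200 - 160) - 375)*(-88) = (-376 - 375)*(-88) = -751*(-88) = 66088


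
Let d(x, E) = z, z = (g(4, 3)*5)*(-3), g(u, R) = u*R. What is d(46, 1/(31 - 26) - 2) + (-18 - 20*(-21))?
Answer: 222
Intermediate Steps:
g(u, R) = R*u
z = -180 (z = ((3*4)*5)*(-3) = (12*5)*(-3) = 60*(-3) = -180)
d(x, E) = -180
d(46, 1/(31 - 26) - 2) + (-18 - 20*(-21)) = -180 + (-18 - 20*(-21)) = -180 + (-18 + 420) = -180 + 402 = 222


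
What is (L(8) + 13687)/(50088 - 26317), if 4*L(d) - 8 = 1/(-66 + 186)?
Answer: 6570721/11410080 ≈ 0.57587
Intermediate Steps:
L(d) = 961/480 (L(d) = 2 + 1/(4*(-66 + 186)) = 2 + (¼)/120 = 2 + (¼)*(1/120) = 2 + 1/480 = 961/480)
(L(8) + 13687)/(50088 - 26317) = (961/480 + 13687)/(50088 - 26317) = (6570721/480)/23771 = (6570721/480)*(1/23771) = 6570721/11410080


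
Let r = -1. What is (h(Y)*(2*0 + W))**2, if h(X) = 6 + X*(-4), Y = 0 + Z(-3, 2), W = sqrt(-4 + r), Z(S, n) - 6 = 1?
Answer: -2420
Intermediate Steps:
Z(S, n) = 7 (Z(S, n) = 6 + 1 = 7)
W = I*sqrt(5) (W = sqrt(-4 - 1) = sqrt(-5) = I*sqrt(5) ≈ 2.2361*I)
Y = 7 (Y = 0 + 7 = 7)
h(X) = 6 - 4*X
(h(Y)*(2*0 + W))**2 = ((6 - 4*7)*(2*0 + I*sqrt(5)))**2 = ((6 - 28)*(0 + I*sqrt(5)))**2 = (-22*I*sqrt(5))**2 = -2420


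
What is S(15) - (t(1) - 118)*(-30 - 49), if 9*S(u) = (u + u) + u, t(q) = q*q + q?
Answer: -9159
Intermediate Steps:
t(q) = q + q**2 (t(q) = q**2 + q = q + q**2)
S(u) = u/3 (S(u) = ((u + u) + u)/9 = (2*u + u)/9 = (3*u)/9 = u/3)
S(15) - (t(1) - 118)*(-30 - 49) = (1/3)*15 - (1*(1 + 1) - 118)*(-30 - 49) = 5 - (1*2 - 118)*(-79) = 5 - (2 - 118)*(-79) = 5 - (-116)*(-79) = 5 - 1*9164 = 5 - 9164 = -9159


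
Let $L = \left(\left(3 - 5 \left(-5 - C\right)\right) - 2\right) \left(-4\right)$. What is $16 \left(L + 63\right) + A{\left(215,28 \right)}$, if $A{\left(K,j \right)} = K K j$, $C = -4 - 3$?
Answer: $1295884$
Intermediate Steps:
$C = -7$ ($C = -4 - 3 = -7$)
$A{\left(K,j \right)} = j K^{2}$ ($A{\left(K,j \right)} = K^{2} j = j K^{2}$)
$L = 36$ ($L = \left(\left(3 - 5 \left(-5 - -7\right)\right) - 2\right) \left(-4\right) = \left(\left(3 - 5 \left(-5 + 7\right)\right) - 2\right) \left(-4\right) = \left(\left(3 - 10\right) - 2\right) \left(-4\right) = \left(-7 - 2\right) \left(-4\right) = \left(-9\right) \left(-4\right) = 36$)
$16 \left(L + 63\right) + A{\left(215,28 \right)} = 16 \left(36 + 63\right) + 28 \cdot 215^{2} = 16 \cdot 99 + 28 \cdot 46225 = 1584 + 1294300 = 1295884$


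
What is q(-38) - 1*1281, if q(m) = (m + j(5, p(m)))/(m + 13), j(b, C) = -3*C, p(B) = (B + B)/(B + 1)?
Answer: -1183291/925 ≈ -1279.2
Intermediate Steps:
p(B) = 2*B/(1 + B) (p(B) = (2*B)/(1 + B) = 2*B/(1 + B))
q(m) = (m - 6*m/(1 + m))/(13 + m) (q(m) = (m - 6*m/(1 + m))/(m + 13) = (m - 6*m/(1 + m))/(13 + m))
q(-38) - 1*1281 = -38*(-5 - 38)/((1 - 38)*(13 - 38)) - 1*1281 = -38*(-43)/(-37*(-25)) - 1281 = -38*(-1/37)*(-1/25)*(-43) - 1281 = 1634/925 - 1281 = -1183291/925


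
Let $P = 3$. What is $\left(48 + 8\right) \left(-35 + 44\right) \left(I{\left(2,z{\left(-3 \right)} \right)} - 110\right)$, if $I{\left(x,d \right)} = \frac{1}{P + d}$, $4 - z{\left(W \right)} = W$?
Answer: $- \frac{276948}{5} \approx -55390.0$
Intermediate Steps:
$z{\left(W \right)} = 4 - W$
$I{\left(x,d \right)} = \frac{1}{3 + d}$
$\left(48 + 8\right) \left(-35 + 44\right) \left(I{\left(2,z{\left(-3 \right)} \right)} - 110\right) = \left(48 + 8\right) \left(-35 + 44\right) \left(\frac{1}{3 + \left(4 - -3\right)} - 110\right) = 56 \cdot 9 \left(\frac{1}{3 + \left(4 + 3\right)} - 110\right) = 504 \left(\frac{1}{3 + 7} - 110\right) = 504 \left(\frac{1}{10} - 110\right) = 504 \left(- \frac{1099}{10}\right) = - \frac{276948}{5}$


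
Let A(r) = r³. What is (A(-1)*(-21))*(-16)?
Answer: -336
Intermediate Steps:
(A(-1)*(-21))*(-16) = ((-1)³*(-21))*(-16) = -1*(-21)*(-16) = 21*(-16) = -336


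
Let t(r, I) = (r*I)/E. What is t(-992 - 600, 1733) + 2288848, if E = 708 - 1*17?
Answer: 1578835032/691 ≈ 2.2849e+6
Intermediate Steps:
E = 691 (E = 708 - 17 = 691)
t(r, I) = I*r/691 (t(r, I) = (r*I)/691 = (I*r)*(1/691) = I*r/691)
t(-992 - 600, 1733) + 2288848 = (1/691)*1733*(-992 - 600) + 2288848 = (1/691)*1733*(-1592) + 2288848 = -2758936/691 + 2288848 = 1578835032/691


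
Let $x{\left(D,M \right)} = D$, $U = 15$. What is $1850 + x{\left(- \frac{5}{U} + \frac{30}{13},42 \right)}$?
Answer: $\frac{72227}{39} \approx 1852.0$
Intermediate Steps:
$1850 + x{\left(- \frac{5}{U} + \frac{30}{13},42 \right)} = 1850 + \left(- \frac{5}{15} + \frac{30}{13}\right) = 1850 + \left(\left(-5\right) \frac{1}{15} + 30 \cdot \frac{1}{13}\right) = 1850 + \left(- \frac{1}{3} + \frac{30}{13}\right) = 1850 + \frac{77}{39} = \frac{72227}{39}$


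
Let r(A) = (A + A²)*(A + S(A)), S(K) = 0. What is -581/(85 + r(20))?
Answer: -581/8485 ≈ -0.068474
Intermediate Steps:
r(A) = A*(A + A²) (r(A) = (A + A²)*(A + 0) = (A + A²)*A = A*(A + A²))
-581/(85 + r(20)) = -581/(85 + 20²*(1 + 20)) = -581/(85 + 400*21) = -581/(85 + 8400) = -581/8485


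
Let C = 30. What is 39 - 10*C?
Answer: -261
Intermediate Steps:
39 - 10*C = 39 - 10*30 = 39 - 300 = -261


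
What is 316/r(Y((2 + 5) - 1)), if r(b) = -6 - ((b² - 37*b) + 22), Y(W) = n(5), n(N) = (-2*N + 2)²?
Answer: -79/439 ≈ -0.17995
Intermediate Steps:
n(N) = (2 - 2*N)²
Y(W) = 64 (Y(W) = 4*(-1 + 5)² = 4*4² = 4*16 = 64)
r(b) = -28 - b² + 37*b (r(b) = -6 - (22 + b² - 37*b) = -6 + (-22 - b² + 37*b) = -28 - b² + 37*b)
316/r(Y((2 + 5) - 1)) = 316/(-28 - 1*64² + 37*64) = 316/(-28 - 1*4096 + 2368) = 316/(-28 - 4096 + 2368) = 316/(-1756) = 316*(-1/1756) = -79/439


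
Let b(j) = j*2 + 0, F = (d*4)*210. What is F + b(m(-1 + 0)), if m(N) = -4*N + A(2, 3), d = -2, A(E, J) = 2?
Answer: -1668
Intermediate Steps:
m(N) = 2 - 4*N (m(N) = -4*N + 2 = 2 - 4*N)
F = -1680 (F = -2*4*210 = -8*210 = -1680)
b(j) = 2*j (b(j) = 2*j + 0 = 2*j)
F + b(m(-1 + 0)) = -1680 + 2*(2 - 4*(-1 + 0)) = -1680 + 2*(2 - 4*(-1)) = -1680 + 2*(2 + 4) = -1680 + 2*6 = -1680 + 12 = -1668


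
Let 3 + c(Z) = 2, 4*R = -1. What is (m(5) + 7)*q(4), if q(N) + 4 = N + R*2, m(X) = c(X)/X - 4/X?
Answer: -3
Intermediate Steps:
R = -1/4 (R = (1/4)*(-1) = -1/4 ≈ -0.25000)
c(Z) = -1 (c(Z) = -3 + 2 = -1)
m(X) = -5/X (m(X) = -1/X - 4/X = -5/X)
q(N) = -9/2 + N (q(N) = -4 + (N - 1/4*2) = -4 + (N - 1/2) = -4 + (-1/2 + N) = -9/2 + N)
(m(5) + 7)*q(4) = (-5/5 + 7)*(-9/2 + 4) = (-5*1/5 + 7)*(-1/2) = (-1 + 7)*(-1/2) = 6*(-1/2) = -3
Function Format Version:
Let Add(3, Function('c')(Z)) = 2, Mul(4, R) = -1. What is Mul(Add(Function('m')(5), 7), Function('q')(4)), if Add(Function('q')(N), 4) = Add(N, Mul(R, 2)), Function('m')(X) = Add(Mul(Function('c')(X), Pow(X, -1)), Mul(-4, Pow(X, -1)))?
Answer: -3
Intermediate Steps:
R = Rational(-1, 4) (R = Mul(Rational(1, 4), -1) = Rational(-1, 4) ≈ -0.25000)
Function('c')(Z) = -1 (Function('c')(Z) = Add(-3, 2) = -1)
Function('m')(X) = Mul(-5, Pow(X, -1)) (Function('m')(X) = Add(Mul(-1, Pow(X, -1)), Mul(-4, Pow(X, -1))) = Mul(-5, Pow(X, -1)))
Function('q')(N) = Add(Rational(-9, 2), N) (Function('q')(N) = Add(-4, Add(N, Mul(Rational(-1, 4), 2))) = Add(-4, Add(N, Rational(-1, 2))) = Add(-4, Add(Rational(-1, 2), N)) = Add(Rational(-9, 2), N))
Mul(Add(Function('m')(5), 7), Function('q')(4)) = Mul(Add(Mul(-5, Pow(5, -1)), 7), Add(Rational(-9, 2), 4)) = Mul(Add(Mul(-5, Rational(1, 5)), 7), Rational(-1, 2)) = Mul(Add(-1, 7), Rational(-1, 2)) = Mul(6, Rational(-1, 2)) = -3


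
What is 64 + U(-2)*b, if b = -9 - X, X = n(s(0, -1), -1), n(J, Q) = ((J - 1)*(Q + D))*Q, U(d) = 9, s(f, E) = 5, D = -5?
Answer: -233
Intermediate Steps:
n(J, Q) = Q*(-1 + J)*(-5 + Q) (n(J, Q) = ((J - 1)*(Q - 5))*Q = ((-1 + J)*(-5 + Q))*Q = Q*(-1 + J)*(-5 + Q))
X = 24 (X = -(5 - 1*(-1) - 5*5 + 5*(-1)) = -(5 + 1 - 25 - 5) = -1*(-24) = 24)
b = -33 (b = -9 - 1*24 = -9 - 24 = -33)
64 + U(-2)*b = 64 + 9*(-33) = 64 - 297 = -233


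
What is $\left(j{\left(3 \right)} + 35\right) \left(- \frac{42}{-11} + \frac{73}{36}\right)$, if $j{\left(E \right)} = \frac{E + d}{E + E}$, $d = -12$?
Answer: $\frac{155105}{792} \approx 195.84$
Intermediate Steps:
$j{\left(E \right)} = \frac{-12 + E}{2 E}$ ($j{\left(E \right)} = \frac{E - 12}{E + E} = \frac{-12 + E}{2 E}$)
$\left(j{\left(3 \right)} + 35\right) \left(- \frac{42}{-11} + \frac{73}{36}\right) = \left(\frac{-12 + 3}{2 \cdot 3} + 35\right) \left(- \frac{42}{-11} + \frac{73}{36}\right) = \left(\frac{1}{2} \cdot \frac{1}{3} \left(-9\right) + 35\right) \left(\left(-42\right) \left(- \frac{1}{11}\right) + 73 \cdot \frac{1}{36}\right) = \left(- \frac{3}{2} + 35\right) \left(\frac{42}{11} + \frac{73}{36}\right) = \frac{67}{2} \cdot \frac{2315}{396} = \frac{155105}{792}$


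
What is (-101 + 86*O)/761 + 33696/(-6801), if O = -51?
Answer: -18719581/1725187 ≈ -10.851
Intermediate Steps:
(-101 + 86*O)/761 + 33696/(-6801) = (-101 + 86*(-51))/761 + 33696/(-6801) = (-101 - 4386)*(1/761) + 33696*(-1/6801) = -4487*1/761 - 11232/2267 = -4487/761 - 11232/2267 = -18719581/1725187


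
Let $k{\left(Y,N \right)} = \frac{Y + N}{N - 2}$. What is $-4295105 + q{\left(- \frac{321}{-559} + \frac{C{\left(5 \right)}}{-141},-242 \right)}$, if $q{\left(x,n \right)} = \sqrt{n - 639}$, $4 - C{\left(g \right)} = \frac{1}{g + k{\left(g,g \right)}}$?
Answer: $-4295105 + i \sqrt{881} \approx -4.2951 \cdot 10^{6} + 29.682 i$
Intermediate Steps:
$k{\left(Y,N \right)} = \frac{N + Y}{-2 + N}$
$C{\left(g \right)} = 4 - \frac{1}{g + \frac{2 g}{-2 + g}}$ ($C{\left(g \right)} = 4 - \frac{1}{g + \frac{g + g}{-2 + g}} = 4 - \frac{1}{g + \frac{2 g}{-2 + g}}$)
$q{\left(x,n \right)} = \sqrt{-639 + n}$
$-4295105 + q{\left(- \frac{321}{-559} + \frac{C{\left(5 \right)}}{-141},-242 \right)} = -4295105 + \sqrt{-639 - 242} = -4295105 + \sqrt{-881} = -4295105 + i \sqrt{881}$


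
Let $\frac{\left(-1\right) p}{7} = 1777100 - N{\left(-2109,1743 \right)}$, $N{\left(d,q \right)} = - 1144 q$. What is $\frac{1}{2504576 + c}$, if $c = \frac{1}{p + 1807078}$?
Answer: $\frac{24590566}{61588941430015} \approx 3.9927 \cdot 10^{-7}$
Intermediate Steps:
$p = -26397644$ ($p = - 7 \left(1777100 - \left(-1144\right) 1743\right) = - 7 \left(1777100 - -1993992\right) = - 7 \left(1777100 + 1993992\right) = \left(-7\right) 3771092 = -26397644$)
$c = - \frac{1}{24590566}$ ($c = \frac{1}{-26397644 + 1807078} = \frac{1}{-24590566} = - \frac{1}{24590566} \approx -4.0666 \cdot 10^{-8}$)
$\frac{1}{2504576 + c} = \frac{1}{2504576 - \frac{1}{24590566}} = \frac{1}{\frac{61588941430015}{24590566}} = \frac{24590566}{61588941430015}$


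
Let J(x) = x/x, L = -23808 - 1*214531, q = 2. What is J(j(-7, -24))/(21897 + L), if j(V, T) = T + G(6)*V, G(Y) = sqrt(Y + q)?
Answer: -1/216442 ≈ -4.6202e-6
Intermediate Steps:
G(Y) = sqrt(2 + Y) (G(Y) = sqrt(Y + 2) = sqrt(2 + Y))
L = -238339 (L = -23808 - 214531 = -238339)
j(V, T) = T + 2*V*sqrt(2) (j(V, T) = T + sqrt(2 + 6)*V = T + sqrt(8)*V = T + (2*sqrt(2))*V = T + 2*V*sqrt(2))
J(x) = 1
J(j(-7, -24))/(21897 + L) = 1/(21897 - 238339) = 1/(-216442) = 1*(-1/216442) = -1/216442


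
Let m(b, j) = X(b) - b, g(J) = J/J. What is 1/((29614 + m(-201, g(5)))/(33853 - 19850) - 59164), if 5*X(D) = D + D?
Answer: -1045/61824161 ≈ -1.6903e-5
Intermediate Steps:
X(D) = 2*D/5 (X(D) = (D + D)/5 = (2*D)/5 = 2*D/5)
g(J) = 1
m(b, j) = -3*b/5 (m(b, j) = 2*b/5 - b = -3*b/5)
1/((29614 + m(-201, g(5)))/(33853 - 19850) - 59164) = 1/((29614 - 3/5*(-201))/(33853 - 19850) - 59164) = 1/((29614 + 603/5)/14003 - 59164) = 1/((148673/5)*(1/14003) - 59164) = 1/(2219/1045 - 59164) = 1/(-61824161/1045) = -1045/61824161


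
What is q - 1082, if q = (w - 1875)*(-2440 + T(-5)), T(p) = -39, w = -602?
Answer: 6139401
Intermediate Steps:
q = 6140483 (q = (-602 - 1875)*(-2440 - 39) = -2477*(-2479) = 6140483)
q - 1082 = 6140483 - 1082 = 6139401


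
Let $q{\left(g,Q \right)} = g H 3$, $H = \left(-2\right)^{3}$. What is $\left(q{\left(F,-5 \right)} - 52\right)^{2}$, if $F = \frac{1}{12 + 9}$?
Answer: $\frac{138384}{49} \approx 2824.2$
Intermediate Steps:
$H = -8$
$F = \frac{1}{21} \approx 0.047619$
$q{\left(g,Q \right)} = - 24 g$ ($q{\left(g,Q \right)} = g \left(-8\right) 3 = - 8 g 3 = - 24 g$)
$\left(q{\left(F,-5 \right)} - 52\right)^{2} = \left(\left(-24\right) \frac{1}{21} - 52\right)^{2} = \left(- \frac{8}{7} - 52\right)^{2} = \left(- \frac{372}{7}\right)^{2} = \frac{138384}{49}$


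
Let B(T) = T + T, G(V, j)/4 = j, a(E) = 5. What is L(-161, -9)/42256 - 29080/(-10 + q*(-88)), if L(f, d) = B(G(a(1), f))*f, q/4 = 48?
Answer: 295910493/44648746 ≈ 6.6275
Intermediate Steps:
q = 192 (q = 4*48 = 192)
G(V, j) = 4*j
B(T) = 2*T
L(f, d) = 8*f**2 (L(f, d) = (2*(4*f))*f = (8*f)*f = 8*f**2)
L(-161, -9)/42256 - 29080/(-10 + q*(-88)) = (8*(-161)**2)/42256 - 29080/(-10 + 192*(-88)) = (8*25921)*(1/42256) - 29080/(-10 - 16896) = 207368*(1/42256) - 29080/(-16906) = 25921/5282 - 29080*(-1/16906) = 25921/5282 + 14540/8453 = 295910493/44648746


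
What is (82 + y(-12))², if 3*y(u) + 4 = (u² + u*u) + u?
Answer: 268324/9 ≈ 29814.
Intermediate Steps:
y(u) = -4/3 + u/3 + 2*u²/3 (y(u) = -4/3 + ((u² + u*u) + u)/3 = -4/3 + ((u² + u²) + u)/3 = -4/3 + (2*u² + u)/3 = -4/3 + (u + 2*u²)/3 = -4/3 + (u/3 + 2*u²/3) = -4/3 + u/3 + 2*u²/3)
(82 + y(-12))² = (82 + (-4/3 + (⅓)*(-12) + (⅔)*(-12)²))² = (82 + (-4/3 - 4 + (⅔)*144))² = (82 + (-4/3 - 4 + 96))² = (82 + 272/3)² = (518/3)² = 268324/9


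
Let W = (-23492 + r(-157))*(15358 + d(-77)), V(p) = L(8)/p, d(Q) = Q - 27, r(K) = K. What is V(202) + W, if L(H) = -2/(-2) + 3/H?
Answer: -582958823125/1616 ≈ -3.6074e+8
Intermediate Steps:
L(H) = 1 + 3/H (L(H) = -2*(-1/2) + 3/H = 1 + 3/H)
d(Q) = -27 + Q
V(p) = 11/(8*p) (V(p) = ((3 + 8)/8)/p = ((1/8)*11)/p = 11/(8*p))
W = -360741846 (W = (-23492 - 157)*(15358 + (-27 - 77)) = -23649*(15358 - 104) = -23649*15254 = -360741846)
V(202) + W = (11/8)/202 - 360741846 = (11/8)*(1/202) - 360741846 = 11/1616 - 360741846 = -582958823125/1616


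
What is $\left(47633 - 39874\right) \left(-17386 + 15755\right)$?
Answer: $-12654929$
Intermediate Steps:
$\left(47633 - 39874\right) \left(-17386 + 15755\right) = 7759 \left(-1631\right) = -12654929$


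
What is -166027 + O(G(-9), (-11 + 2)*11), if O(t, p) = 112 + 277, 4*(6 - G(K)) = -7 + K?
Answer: -165638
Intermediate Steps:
G(K) = 31/4 - K/4 (G(K) = 6 - (-7 + K)/4 = 6 + (7/4 - K/4) = 31/4 - K/4)
O(t, p) = 389
-166027 + O(G(-9), (-11 + 2)*11) = -166027 + 389 = -165638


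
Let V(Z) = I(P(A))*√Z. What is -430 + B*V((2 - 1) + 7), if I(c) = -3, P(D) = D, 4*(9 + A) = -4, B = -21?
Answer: -430 + 126*√2 ≈ -251.81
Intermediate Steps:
A = -10 (A = -9 + (¼)*(-4) = -9 - 1 = -10)
V(Z) = -3*√Z
-430 + B*V((2 - 1) + 7) = -430 - (-63)*√((2 - 1) + 7) = -430 - (-63)*√(1 + 7) = -430 - (-63)*√8 = -430 - (-63)*2*√2 = -430 - (-126)*√2 = -430 + 126*√2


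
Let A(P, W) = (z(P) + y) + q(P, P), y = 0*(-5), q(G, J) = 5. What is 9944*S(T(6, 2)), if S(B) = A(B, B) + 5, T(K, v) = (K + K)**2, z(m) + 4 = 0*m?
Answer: 59664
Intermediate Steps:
z(m) = -4 (z(m) = -4 + 0*m = -4 + 0 = -4)
T(K, v) = 4*K**2 (T(K, v) = (2*K)**2 = 4*K**2)
y = 0
A(P, W) = 1 (A(P, W) = (-4 + 0) + 5 = -4 + 5 = 1)
S(B) = 6 (S(B) = 1 + 5 = 6)
9944*S(T(6, 2)) = 9944*6 = 59664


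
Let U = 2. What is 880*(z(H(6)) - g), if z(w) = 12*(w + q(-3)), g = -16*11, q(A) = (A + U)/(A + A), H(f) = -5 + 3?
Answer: 135520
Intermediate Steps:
H(f) = -2
q(A) = (2 + A)/(2*A) (q(A) = (A + 2)/(A + A) = (2 + A)/((2*A)) = (2 + A)*(1/(2*A)) = (2 + A)/(2*A))
g = -176
z(w) = 2 + 12*w (z(w) = 12*(w + (½)*(2 - 3)/(-3)) = 12*(w + (½)*(-⅓)*(-1)) = 12*(w + ⅙) = 12*(⅙ + w) = 2 + 12*w)
880*(z(H(6)) - g) = 880*((2 + 12*(-2)) - 1*(-176)) = 880*((2 - 24) + 176) = 880*(-22 + 176) = 880*154 = 135520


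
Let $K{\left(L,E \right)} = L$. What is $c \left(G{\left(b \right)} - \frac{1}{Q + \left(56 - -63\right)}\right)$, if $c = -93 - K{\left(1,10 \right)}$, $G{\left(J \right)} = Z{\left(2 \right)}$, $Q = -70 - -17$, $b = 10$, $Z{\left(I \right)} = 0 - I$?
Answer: $\frac{6251}{33} \approx 189.42$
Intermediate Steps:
$Z{\left(I \right)} = - I$
$Q = -53$ ($Q = -70 + 17 = -53$)
$G{\left(J \right)} = -2$ ($G{\left(J \right)} = \left(-1\right) 2 = -2$)
$c = -94$ ($c = -93 - 1 = -94$)
$c \left(G{\left(b \right)} - \frac{1}{Q + \left(56 - -63\right)}\right) = - 94 \left(-2 - \frac{1}{-53 + \left(56 - -63\right)}\right) = - 94 \left(-2 - \frac{1}{-53 + \left(56 + 63\right)}\right) = - 94 \left(-2 - \frac{1}{-53 + 119}\right) = - 94 \left(-2 - \frac{1}{66}\right) = \left(-94\right) \left(- \frac{133}{66}\right) = \frac{6251}{33}$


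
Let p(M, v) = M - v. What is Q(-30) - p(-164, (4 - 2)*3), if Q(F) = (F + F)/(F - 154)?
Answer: 7835/46 ≈ 170.33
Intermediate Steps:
Q(F) = 2*F/(-154 + F) (Q(F) = (2*F)/(-154 + F) = 2*F/(-154 + F))
Q(-30) - p(-164, (4 - 2)*3) = 2*(-30)/(-154 - 30) - (-164 - (4 - 2)*3) = 2*(-30)/(-184) - (-164 - 2*3) = 2*(-30)*(-1/184) - (-164 - 1*6) = 15/46 - (-164 - 6) = 15/46 - 1*(-170) = 15/46 + 170 = 7835/46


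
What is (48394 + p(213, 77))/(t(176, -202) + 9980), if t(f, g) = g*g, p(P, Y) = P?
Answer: 48607/50784 ≈ 0.95713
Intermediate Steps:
t(f, g) = g**2
(48394 + p(213, 77))/(t(176, -202) + 9980) = (48394 + 213)/((-202)**2 + 9980) = 48607/(40804 + 9980) = 48607/50784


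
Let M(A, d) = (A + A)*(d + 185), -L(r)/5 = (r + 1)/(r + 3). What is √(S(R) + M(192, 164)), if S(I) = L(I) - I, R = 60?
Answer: √59072461/21 ≈ 365.99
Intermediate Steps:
L(r) = -5*(1 + r)/(3 + r) (L(r) = -5*(r + 1)/(r + 3) = -5*(1 + r)/(3 + r))
S(I) = -I + 5*(-1 - I)/(3 + I) (S(I) = 5*(-1 - I)/(3 + I) - I = -I + 5*(-1 - I)/(3 + I))
M(A, d) = 2*A*(185 + d) (M(A, d) = (2*A)*(185 + d) = 2*A*(185 + d))
√(S(R) + M(192, 164)) = √((-5 - 1*60² - 8*60)/(3 + 60) + 2*192*(185 + 164)) = √((-5 - 1*3600 - 480)/63 + 2*192*349) = √((-5 - 3600 - 480)/63 + 134016) = √((1/63)*(-4085) + 134016) = √(-4085/63 + 134016) = √(8438923/63) = √59072461/21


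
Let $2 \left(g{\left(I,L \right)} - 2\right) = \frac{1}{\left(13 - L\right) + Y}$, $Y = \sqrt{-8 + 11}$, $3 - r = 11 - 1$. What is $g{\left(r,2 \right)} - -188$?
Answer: $\frac{44851}{236} - \frac{\sqrt{3}}{236} \approx 190.04$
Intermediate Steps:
$r = -7$ ($r = 3 - \left(11 - 1\right) = 3 - 10 = -7$)
$Y = \sqrt{3} \approx 1.732$
$g{\left(I,L \right)} = 2 + \frac{1}{2 \left(13 + \sqrt{3} - L\right)}$ ($g{\left(I,L \right)} = 2 + \frac{1}{2 \left(\left(13 - L\right) + \sqrt{3}\right)} = 2 + \frac{1}{2 \left(13 + \sqrt{3} - L\right)}$)
$g{\left(r,2 \right)} - -188 = \frac{\frac{53}{2} - 4 + 2 \sqrt{3}}{13 + \sqrt{3} - 2} - -188 = \frac{\frac{53}{2} - 4 + 2 \sqrt{3}}{13 + \sqrt{3} - 2} + 188 = \frac{\frac{45}{2} + 2 \sqrt{3}}{11 + \sqrt{3}} + 188 = 188 + \frac{\frac{45}{2} + 2 \sqrt{3}}{11 + \sqrt{3}}$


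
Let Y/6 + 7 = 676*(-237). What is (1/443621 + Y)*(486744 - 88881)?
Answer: -169672288147528959/443621 ≈ -3.8247e+11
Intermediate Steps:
Y = -961314 (Y = -42 + 6*(676*(-237)) = -42 + 6*(-160212) = -42 - 961272 = -961314)
(1/443621 + Y)*(486744 - 88881) = (1/443621 - 961314)*(486744 - 88881) = (1/443621 - 961314)*397863 = -426459077993/443621*397863 = -169672288147528959/443621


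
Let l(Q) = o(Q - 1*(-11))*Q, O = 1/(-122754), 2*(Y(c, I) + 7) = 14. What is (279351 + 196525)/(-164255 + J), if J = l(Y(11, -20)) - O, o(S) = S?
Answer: -58415682504/20162958269 ≈ -2.8972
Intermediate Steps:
Y(c, I) = 0 (Y(c, I) = -7 + (½)*14 = -7 + 7 = 0)
O = -1/122754 ≈ -8.1464e-6
l(Q) = Q*(11 + Q) (l(Q) = (Q - 1*(-11))*Q = (Q + 11)*Q = (11 + Q)*Q = Q*(11 + Q))
J = 1/122754 (J = 0*(11 + 0) - 1*(-1/122754) = 0*11 + 1/122754 = 0 + 1/122754 = 1/122754 ≈ 8.1464e-6)
(279351 + 196525)/(-164255 + J) = (279351 + 196525)/(-164255 + 1/122754) = 475876/(-20162958269/122754) = 475876*(-122754/20162958269) = -58415682504/20162958269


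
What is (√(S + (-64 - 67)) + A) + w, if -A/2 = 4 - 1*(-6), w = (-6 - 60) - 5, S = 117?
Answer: -91 + I*√14 ≈ -91.0 + 3.7417*I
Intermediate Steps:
w = -71 (w = -66 - 5 = -71)
A = -20 (A = -2*(4 - 1*(-6)) = -2*(4 + 6) = -2*10 = -20)
(√(S + (-64 - 67)) + A) + w = (√(117 + (-64 - 67)) - 20) - 71 = (√(117 - 131) - 20) - 71 = (√(-14) - 20) - 71 = (I*√14 - 20) - 71 = (-20 + I*√14) - 71 = -91 + I*√14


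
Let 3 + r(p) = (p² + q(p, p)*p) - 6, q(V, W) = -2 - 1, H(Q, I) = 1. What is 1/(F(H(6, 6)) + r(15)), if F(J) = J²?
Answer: 1/172 ≈ 0.0058140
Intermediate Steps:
q(V, W) = -3
r(p) = -9 + p² - 3*p (r(p) = -3 + ((p² - 3*p) - 6) = -3 + (-6 + p² - 3*p) = -9 + p² - 3*p)
1/(F(H(6, 6)) + r(15)) = 1/(1² + (-9 + 15² - 3*15)) = 1/(1 + (-9 + 225 - 45)) = 1/(1 + 171) = 1/172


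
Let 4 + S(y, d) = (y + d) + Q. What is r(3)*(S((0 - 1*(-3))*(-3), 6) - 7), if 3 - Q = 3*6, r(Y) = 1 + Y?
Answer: -116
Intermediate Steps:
Q = -15 (Q = 3 - 3*6 = 3 - 1*18 = 3 - 18 = -15)
S(y, d) = -19 + d + y (S(y, d) = -4 + ((y + d) - 15) = -4 + ((d + y) - 15) = -4 + (-15 + d + y) = -19 + d + y)
r(3)*(S((0 - 1*(-3))*(-3), 6) - 7) = (1 + 3)*((-19 + 6 + (0 - 1*(-3))*(-3)) - 7) = 4*((-19 + 6 + (0 + 3)*(-3)) - 7) = 4*((-19 + 6 + 3*(-3)) - 7) = 4*((-19 + 6 - 9) - 7) = 4*(-22 - 7) = 4*(-29) = -116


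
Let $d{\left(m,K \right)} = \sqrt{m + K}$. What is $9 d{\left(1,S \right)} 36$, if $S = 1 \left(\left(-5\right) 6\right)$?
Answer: $324 i \sqrt{29} \approx 1744.8 i$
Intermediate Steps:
$S = -30$ ($S = 1 \left(-30\right) = -30$)
$d{\left(m,K \right)} = \sqrt{K + m}$
$9 d{\left(1,S \right)} 36 = 9 \sqrt{-30 + 1} \cdot 36 = 9 \sqrt{-29} \cdot 36 = 9 i \sqrt{29} \cdot 36 = 324 i \sqrt{29}$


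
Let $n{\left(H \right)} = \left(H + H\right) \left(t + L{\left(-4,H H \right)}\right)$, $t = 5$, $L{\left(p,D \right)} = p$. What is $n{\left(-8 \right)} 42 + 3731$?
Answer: $3059$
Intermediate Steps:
$n{\left(H \right)} = 2 H$ ($n{\left(H \right)} = \left(H + H\right) \left(5 - 4\right) = 2 H 1 = 2 H$)
$n{\left(-8 \right)} 42 + 3731 = 2 \left(-8\right) 42 + 3731 = \left(-16\right) 42 + 3731 = -672 + 3731 = 3059$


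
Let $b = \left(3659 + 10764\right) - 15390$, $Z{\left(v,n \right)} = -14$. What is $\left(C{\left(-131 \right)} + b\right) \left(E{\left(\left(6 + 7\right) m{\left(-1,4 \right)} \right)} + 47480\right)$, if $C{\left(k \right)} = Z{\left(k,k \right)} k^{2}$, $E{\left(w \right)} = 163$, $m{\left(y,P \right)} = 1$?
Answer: $-11492492103$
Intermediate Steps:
$b = -967$ ($b = 14423 - 15390 = -967$)
$C{\left(k \right)} = - 14 k^{2}$
$\left(C{\left(-131 \right)} + b\right) \left(E{\left(\left(6 + 7\right) m{\left(-1,4 \right)} \right)} + 47480\right) = \left(- 14 \left(-131\right)^{2} - 967\right) \left(163 + 47480\right) = \left(\left(-14\right) 17161 - 967\right) 47643 = \left(-240254 - 967\right) 47643 = \left(-241221\right) 47643 = -11492492103$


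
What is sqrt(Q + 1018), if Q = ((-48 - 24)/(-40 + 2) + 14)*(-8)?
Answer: sqrt(321594)/19 ≈ 29.847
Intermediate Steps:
Q = -2416/19 (Q = (-72/(-38) + 14)*(-8) = (-72*(-1/38) + 14)*(-8) = (36/19 + 14)*(-8) = (302/19)*(-8) = -2416/19 ≈ -127.16)
sqrt(Q + 1018) = sqrt(-2416/19 + 1018) = sqrt(16926/19) = sqrt(321594)/19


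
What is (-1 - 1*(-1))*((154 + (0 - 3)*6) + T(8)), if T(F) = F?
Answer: 0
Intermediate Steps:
(-1 - 1*(-1))*((154 + (0 - 3)*6) + T(8)) = (-1 - 1*(-1))*((154 + (0 - 3)*6) + 8) = (-1 + 1)*((154 - 3*6) + 8) = 0*((154 - 18) + 8) = 0*(136 + 8) = 0*144 = 0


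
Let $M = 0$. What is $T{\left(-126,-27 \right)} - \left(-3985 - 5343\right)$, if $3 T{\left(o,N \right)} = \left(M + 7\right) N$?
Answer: $9265$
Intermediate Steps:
$T{\left(o,N \right)} = \frac{7 N}{3}$ ($T{\left(o,N \right)} = \frac{\left(0 + 7\right) N}{3} = \frac{7 N}{3}$)
$T{\left(-126,-27 \right)} - \left(-3985 - 5343\right) = \frac{7}{3} \left(-27\right) - \left(-3985 - 5343\right) = -63 - \left(-3985 - 5343\right) = -63 - -9328 = -63 + 9328 = 9265$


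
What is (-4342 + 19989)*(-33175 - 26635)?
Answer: -935847070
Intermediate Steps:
(-4342 + 19989)*(-33175 - 26635) = 15647*(-59810) = -935847070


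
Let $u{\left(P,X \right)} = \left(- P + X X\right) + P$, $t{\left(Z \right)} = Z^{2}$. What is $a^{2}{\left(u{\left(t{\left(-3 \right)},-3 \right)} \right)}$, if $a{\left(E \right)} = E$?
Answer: $81$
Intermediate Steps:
$u{\left(P,X \right)} = X^{2}$ ($u{\left(P,X \right)} = \left(- P + X^{2}\right) + P = \left(X^{2} - P\right) + P = X^{2}$)
$a^{2}{\left(u{\left(t{\left(-3 \right)},-3 \right)} \right)} = \left(\left(-3\right)^{2}\right)^{2} = 9^{2} = 81$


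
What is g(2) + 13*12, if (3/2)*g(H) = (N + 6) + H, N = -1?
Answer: 482/3 ≈ 160.67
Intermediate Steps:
g(H) = 10/3 + 2*H/3 (g(H) = 2*((-1 + 6) + H)/3 = 2*(5 + H)/3 = 10/3 + 2*H/3)
g(2) + 13*12 = (10/3 + (⅔)*2) + 13*12 = (10/3 + 4/3) + 156 = 14/3 + 156 = 482/3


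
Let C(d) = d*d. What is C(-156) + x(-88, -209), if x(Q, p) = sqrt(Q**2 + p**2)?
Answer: 24336 + 55*sqrt(17) ≈ 24563.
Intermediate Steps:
C(d) = d**2
C(-156) + x(-88, -209) = (-156)**2 + sqrt((-88)**2 + (-209)**2) = 24336 + sqrt(7744 + 43681) = 24336 + sqrt(51425) = 24336 + 55*sqrt(17)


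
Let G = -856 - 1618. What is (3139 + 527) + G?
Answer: 1192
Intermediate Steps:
G = -2474
(3139 + 527) + G = (3139 + 527) - 2474 = 3666 - 2474 = 1192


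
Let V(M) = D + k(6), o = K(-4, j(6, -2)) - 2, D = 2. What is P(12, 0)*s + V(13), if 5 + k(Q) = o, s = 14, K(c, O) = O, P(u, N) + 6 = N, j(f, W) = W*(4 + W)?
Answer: -93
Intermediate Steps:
P(u, N) = -6 + N
o = -6 (o = -2*(4 - 2) - 2 = -2*2 - 2 = -4 - 2 = -6)
k(Q) = -11 (k(Q) = -5 - 6 = -11)
V(M) = -9 (V(M) = 2 - 11 = -9)
P(12, 0)*s + V(13) = (-6 + 0)*14 - 9 = -6*14 - 9 = -84 - 9 = -93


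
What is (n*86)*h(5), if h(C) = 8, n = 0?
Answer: 0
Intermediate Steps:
(n*86)*h(5) = (0*86)*8 = 0*8 = 0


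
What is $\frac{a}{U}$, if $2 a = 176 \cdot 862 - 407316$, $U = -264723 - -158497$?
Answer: $\frac{63901}{53113} \approx 1.2031$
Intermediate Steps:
$U = -106226$ ($U = -264723 + 158497 = -106226$)
$a = -127802$ ($a = \frac{176 \cdot 862 - 407316}{2} = \frac{151712 - 407316}{2} = \frac{1}{2} \left(-255604\right) = -127802$)
$\frac{a}{U} = - \frac{127802}{-106226} = \left(-127802\right) \left(- \frac{1}{106226}\right) = \frac{63901}{53113}$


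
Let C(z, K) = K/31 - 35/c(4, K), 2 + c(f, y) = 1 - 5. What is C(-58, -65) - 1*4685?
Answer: -870715/186 ≈ -4681.3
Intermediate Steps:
c(f, y) = -6 (c(f, y) = -2 + (1 - 5) = -2 - 4 = -6)
C(z, K) = 35/6 + K/31 (C(z, K) = K/31 - 35/(-6) = K*(1/31) - 35*(-⅙) = K/31 + 35/6 = 35/6 + K/31)
C(-58, -65) - 1*4685 = (35/6 + (1/31)*(-65)) - 1*4685 = (35/6 - 65/31) - 4685 = 695/186 - 4685 = -870715/186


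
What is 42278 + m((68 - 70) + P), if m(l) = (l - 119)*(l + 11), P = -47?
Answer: 48662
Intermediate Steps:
m(l) = (-119 + l)*(11 + l)
42278 + m((68 - 70) + P) = 42278 + (-1309 + ((68 - 70) - 47)² - 108*((68 - 70) - 47)) = 42278 + (-1309 + (-2 - 47)² - 108*(-2 - 47)) = 42278 + (-1309 + (-49)² - 108*(-49)) = 42278 + (-1309 + 2401 + 5292) = 42278 + 6384 = 48662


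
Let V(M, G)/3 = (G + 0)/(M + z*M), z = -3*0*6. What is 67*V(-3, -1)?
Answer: 67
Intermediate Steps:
z = 0 (z = 0*6 = 0)
V(M, G) = 3*G/M (V(M, G) = 3*((G + 0)/(M + 0*M)) = 3*(G/(M + 0)) = 3*(G/M) = 3*G/M)
67*V(-3, -1) = 67*(3*(-1)/(-3)) = 67*(3*(-1)*(-⅓)) = 67*1 = 67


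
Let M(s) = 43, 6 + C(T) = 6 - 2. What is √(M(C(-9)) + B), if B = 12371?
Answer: √12414 ≈ 111.42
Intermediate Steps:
C(T) = -2 (C(T) = -6 + (6 - 2) = -6 + 4 = -2)
√(M(C(-9)) + B) = √(43 + 12371) = √12414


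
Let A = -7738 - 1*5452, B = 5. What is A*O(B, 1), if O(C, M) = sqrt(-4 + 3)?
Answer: -13190*I ≈ -13190.0*I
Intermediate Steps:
O(C, M) = I (O(C, M) = sqrt(-1) = I)
A = -13190 (A = -7738 - 5452 = -13190)
A*O(B, 1) = -13190*I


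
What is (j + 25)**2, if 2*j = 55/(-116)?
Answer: 33005025/53824 ≈ 613.20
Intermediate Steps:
j = -55/232 (j = (55/(-116))/2 = (55*(-1/116))/2 = (1/2)*(-55/116) = -55/232 ≈ -0.23707)
(j + 25)**2 = (-55/232 + 25)**2 = (5745/232)**2 = 33005025/53824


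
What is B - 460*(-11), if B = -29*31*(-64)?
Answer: 62596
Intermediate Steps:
B = 57536 (B = -899*(-64) = 57536)
B - 460*(-11) = 57536 - 460*(-11) = 57536 - 1*(-5060) = 57536 + 5060 = 62596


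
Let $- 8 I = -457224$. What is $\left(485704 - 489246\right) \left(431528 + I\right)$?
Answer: $-1730908102$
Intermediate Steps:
$I = 57153$ ($I = \left(- \frac{1}{8}\right) \left(-457224\right) = 57153$)
$\left(485704 - 489246\right) \left(431528 + I\right) = \left(485704 - 489246\right) \left(431528 + 57153\right) = \left(-3542\right) 488681 = -1730908102$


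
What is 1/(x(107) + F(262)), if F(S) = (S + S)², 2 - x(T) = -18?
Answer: 1/274596 ≈ 3.6417e-6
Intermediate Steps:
x(T) = 20 (x(T) = 2 - 1*(-18) = 2 + 18 = 20)
F(S) = 4*S² (F(S) = (2*S)² = 4*S²)
1/(x(107) + F(262)) = 1/(20 + 4*262²) = 1/(20 + 4*68644) = 1/(20 + 274576) = 1/274596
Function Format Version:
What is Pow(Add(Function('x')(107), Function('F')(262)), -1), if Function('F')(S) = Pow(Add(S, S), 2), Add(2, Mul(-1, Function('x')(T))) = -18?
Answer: Rational(1, 274596) ≈ 3.6417e-6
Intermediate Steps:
Function('x')(T) = 20 (Function('x')(T) = Add(2, Mul(-1, -18)) = Add(2, 18) = 20)
Function('F')(S) = Mul(4, Pow(S, 2)) (Function('F')(S) = Pow(Mul(2, S), 2) = Mul(4, Pow(S, 2)))
Pow(Add(Function('x')(107), Function('F')(262)), -1) = Pow(Add(20, Mul(4, Pow(262, 2))), -1) = Pow(Add(20, Mul(4, 68644)), -1) = Pow(Add(20, 274576), -1) = Pow(274596, -1) = Rational(1, 274596)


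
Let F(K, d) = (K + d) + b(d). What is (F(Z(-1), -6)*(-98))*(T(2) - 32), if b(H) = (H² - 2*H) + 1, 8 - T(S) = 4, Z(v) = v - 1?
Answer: 112504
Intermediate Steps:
Z(v) = -1 + v
T(S) = 4 (T(S) = 8 - 1*4 = 8 - 4 = 4)
b(H) = 1 + H² - 2*H
F(K, d) = 1 + K + d² - d (F(K, d) = (K + d) + (1 + d² - 2*d) = 1 + K + d² - d)
(F(Z(-1), -6)*(-98))*(T(2) - 32) = ((1 + (-1 - 1) + (-6)² - 1*(-6))*(-98))*(4 - 32) = ((1 - 2 + 36 + 6)*(-98))*(-28) = (41*(-98))*(-28) = -4018*(-28) = 112504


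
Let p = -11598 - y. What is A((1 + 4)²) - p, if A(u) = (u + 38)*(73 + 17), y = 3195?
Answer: 20463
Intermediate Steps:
p = -14793 (p = -11598 - 1*3195 = -11598 - 3195 = -14793)
A(u) = 3420 + 90*u (A(u) = (38 + u)*90 = 3420 + 90*u)
A((1 + 4)²) - p = (3420 + 90*(1 + 4)²) - 1*(-14793) = (3420 + 90*5²) + 14793 = (3420 + 90*25) + 14793 = (3420 + 2250) + 14793 = 5670 + 14793 = 20463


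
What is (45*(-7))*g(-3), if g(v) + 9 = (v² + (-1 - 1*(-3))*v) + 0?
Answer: 1890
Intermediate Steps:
g(v) = -9 + v² + 2*v (g(v) = -9 + ((v² + (-1 - 1*(-3))*v) + 0) = -9 + ((v² + (-1 + 3)*v) + 0) = -9 + ((v² + 2*v) + 0) = -9 + (v² + 2*v) = -9 + v² + 2*v)
(45*(-7))*g(-3) = (45*(-7))*(-9 + (-3)² + 2*(-3)) = -315*(-9 + 9 - 6) = -315*(-6) = 1890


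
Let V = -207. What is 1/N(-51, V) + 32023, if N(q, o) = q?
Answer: 1633172/51 ≈ 32023.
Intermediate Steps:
1/N(-51, V) + 32023 = 1/(-51) + 32023 = -1/51 + 32023 = 1633172/51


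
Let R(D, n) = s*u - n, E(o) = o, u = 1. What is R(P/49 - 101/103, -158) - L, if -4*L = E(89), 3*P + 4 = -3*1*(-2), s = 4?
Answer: 737/4 ≈ 184.25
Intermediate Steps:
P = ⅔ (P = -4/3 + (-3*1*(-2))/3 = -4/3 + (-3*(-2))/3 = -4/3 + (⅓)*6 = -4/3 + 2 = ⅔ ≈ 0.66667)
R(D, n) = 4 - n (R(D, n) = 4*1 - n = 4 - n)
L = -89/4 (L = -¼*89 = -89/4 ≈ -22.250)
R(P/49 - 101/103, -158) - L = (4 - 1*(-158)) - 1*(-89/4) = (4 + 158) + 89/4 = 162 + 89/4 = 737/4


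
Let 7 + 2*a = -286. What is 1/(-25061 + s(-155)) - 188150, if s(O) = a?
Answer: -9485582252/50415 ≈ -1.8815e+5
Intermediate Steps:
a = -293/2 (a = -7/2 + (½)*(-286) = -7/2 - 143 = -293/2 ≈ -146.50)
s(O) = -293/2
1/(-25061 + s(-155)) - 188150 = 1/(-25061 - 293/2) - 188150 = 1/(-50415/2) - 188150 = -2/50415 - 188150 = -9485582252/50415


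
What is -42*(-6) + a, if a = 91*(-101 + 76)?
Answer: -2023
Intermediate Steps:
a = -2275 (a = 91*(-25) = -2275)
-42*(-6) + a = -42*(-6) - 2275 = 252 - 2275 = -2023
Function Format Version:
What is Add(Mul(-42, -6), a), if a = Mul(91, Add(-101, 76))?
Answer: -2023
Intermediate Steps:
a = -2275 (a = Mul(91, -25) = -2275)
Add(Mul(-42, -6), a) = Add(Mul(-42, -6), -2275) = Add(252, -2275) = -2023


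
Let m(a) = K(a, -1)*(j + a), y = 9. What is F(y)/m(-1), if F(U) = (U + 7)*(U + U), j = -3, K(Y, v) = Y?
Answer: 72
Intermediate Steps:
m(a) = a*(-3 + a)
F(U) = 2*U*(7 + U) (F(U) = (7 + U)*(2*U) = 2*U*(7 + U))
F(y)/m(-1) = (2*9*(7 + 9))/((-(-3 - 1))) = (2*9*16)/((-1*(-4))) = 288/4 = (1/4)*288 = 72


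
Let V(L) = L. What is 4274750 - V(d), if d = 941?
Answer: 4273809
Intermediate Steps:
4274750 - V(d) = 4274750 - 1*941 = 4274750 - 941 = 4273809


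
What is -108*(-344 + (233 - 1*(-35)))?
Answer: 8208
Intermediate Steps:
-108*(-344 + (233 - 1*(-35))) = -108*(-344 + (233 + 35)) = -108*(-344 + 268) = -108*(-76) = 8208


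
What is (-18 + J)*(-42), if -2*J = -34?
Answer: 42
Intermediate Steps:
J = 17 (J = -½*(-34) = 17)
(-18 + J)*(-42) = (-18 + 17)*(-42) = -1*(-42) = 42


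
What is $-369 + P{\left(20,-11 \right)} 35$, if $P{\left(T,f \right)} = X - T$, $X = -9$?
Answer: $-1384$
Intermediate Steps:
$P{\left(T,f \right)} = -9 - T$
$-369 + P{\left(20,-11 \right)} 35 = -369 + \left(-9 - 20\right) 35 = -369 - 1015 = -1384$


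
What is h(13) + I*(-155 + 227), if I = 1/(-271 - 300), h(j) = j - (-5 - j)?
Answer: 17629/571 ≈ 30.874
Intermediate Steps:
h(j) = 5 + 2*j (h(j) = j + (5 + j) = 5 + 2*j)
I = -1/571 (I = 1/(-571) = -1/571 ≈ -0.0017513)
h(13) + I*(-155 + 227) = (5 + 2*13) - (-155 + 227)/571 = (5 + 26) - 1/571*72 = 31 - 72/571 = 17629/571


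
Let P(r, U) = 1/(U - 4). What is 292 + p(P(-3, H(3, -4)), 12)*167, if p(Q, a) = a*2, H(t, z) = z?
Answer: 4300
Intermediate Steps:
P(r, U) = 1/(-4 + U)
p(Q, a) = 2*a
292 + p(P(-3, H(3, -4)), 12)*167 = 292 + (2*12)*167 = 292 + 24*167 = 292 + 4008 = 4300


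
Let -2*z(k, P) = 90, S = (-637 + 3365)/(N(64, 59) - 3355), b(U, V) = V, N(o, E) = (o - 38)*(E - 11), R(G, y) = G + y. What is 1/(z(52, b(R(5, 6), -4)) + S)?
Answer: -2107/97543 ≈ -0.021601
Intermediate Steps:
N(o, E) = (-38 + o)*(-11 + E)
S = -2728/2107 (S = (-637 + 3365)/((418 - 38*59 - 11*64 + 59*64) - 3355) = 2728/((418 - 2242 - 704 + 3776) - 3355) = 2728/(1248 - 3355) = 2728/(-2107) = 2728*(-1/2107) = -2728/2107 ≈ -1.2947)
z(k, P) = -45 (z(k, P) = -½*90 = -45)
1/(z(52, b(R(5, 6), -4)) + S) = 1/(-45 - 2728/2107) = 1/(-97543/2107) = -2107/97543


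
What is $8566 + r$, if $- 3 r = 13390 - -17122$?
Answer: $- \frac{4814}{3} \approx -1604.7$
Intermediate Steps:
$r = - \frac{30512}{3}$ ($r = - \frac{13390 - -17122}{3} = - \frac{13390 + 17122}{3} = \left(- \frac{1}{3}\right) 30512 = - \frac{30512}{3} \approx -10171.0$)
$8566 + r = 8566 - \frac{30512}{3} = - \frac{4814}{3}$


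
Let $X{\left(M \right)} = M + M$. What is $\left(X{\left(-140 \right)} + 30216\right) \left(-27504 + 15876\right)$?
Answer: $-348095808$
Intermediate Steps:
$X{\left(M \right)} = 2 M$
$\left(X{\left(-140 \right)} + 30216\right) \left(-27504 + 15876\right) = \left(2 \left(-140\right) + 30216\right) \left(-27504 + 15876\right) = \left(-280 + 30216\right) \left(-11628\right) = 29936 \left(-11628\right) = -348095808$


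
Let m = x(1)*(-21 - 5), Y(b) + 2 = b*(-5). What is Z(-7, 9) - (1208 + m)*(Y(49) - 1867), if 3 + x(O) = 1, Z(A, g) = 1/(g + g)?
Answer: 47945521/18 ≈ 2.6636e+6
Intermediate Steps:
Z(A, g) = 1/(2*g)
x(O) = -2 (x(O) = -3 + 1 = -2)
Y(b) = -2 - 5*b (Y(b) = -2 + b*(-5) = -2 - 5*b)
m = 52 (m = -2*(-21 - 5) = -2*(-26) = 52)
Z(-7, 9) - (1208 + m)*(Y(49) - 1867) = (1/2)/9 - (1208 + 52)*((-2 - 5*49) - 1867) = (1/2)*(1/9) - 1260*((-2 - 245) - 1867) = 1/18 - 1260*(-247 - 1867) = 1/18 - 1260*(-2114) = 1/18 - 1*(-2663640) = 1/18 + 2663640 = 47945521/18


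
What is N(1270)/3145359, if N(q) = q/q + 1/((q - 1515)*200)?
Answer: 16333/51374197000 ≈ 3.1792e-7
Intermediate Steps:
N(q) = 1 + 1/(200*(-1515 + q)) (N(q) = 1 + (1/200)/(-1515 + q) = 1 + 1/(200*(-1515 + q)))
N(1270)/3145359 = ((-302999/200 + 1270)/(-1515 + 1270))/3145359 = (-48999/200/(-245))*(1/3145359) = -1/245*(-48999/200)*(1/3145359) = (48999/49000)*(1/3145359) = 16333/51374197000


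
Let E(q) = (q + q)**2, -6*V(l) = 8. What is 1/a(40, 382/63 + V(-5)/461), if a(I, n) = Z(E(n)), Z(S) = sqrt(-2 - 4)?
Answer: -I*sqrt(6)/6 ≈ -0.40825*I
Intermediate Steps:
V(l) = -4/3 (V(l) = -1/6*8 = -4/3)
E(q) = 4*q**2 (E(q) = (2*q)**2 = 4*q**2)
Z(S) = I*sqrt(6) (Z(S) = sqrt(-6) = I*sqrt(6))
a(I, n) = I*sqrt(6)
1/a(40, 382/63 + V(-5)/461) = 1/(I*sqrt(6)) = -I*sqrt(6)/6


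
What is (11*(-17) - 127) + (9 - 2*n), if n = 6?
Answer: -317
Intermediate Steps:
(11*(-17) - 127) + (9 - 2*n) = (11*(-17) - 127) + (9 - 2*6) = (-187 - 127) + (9 - 12) = -314 - 3 = -317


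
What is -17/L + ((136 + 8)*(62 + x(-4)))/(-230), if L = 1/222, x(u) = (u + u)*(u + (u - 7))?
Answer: -447114/115 ≈ -3887.9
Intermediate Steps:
x(u) = 2*u*(-7 + 2*u) (x(u) = (2*u)*(u + (-7 + u)) = (2*u)*(-7 + 2*u) = 2*u*(-7 + 2*u))
L = 1/222 ≈ 0.0045045
-17/L + ((136 + 8)*(62 + x(-4)))/(-230) = -17/1/222 + ((136 + 8)*(62 + 2*(-4)*(-7 + 2*(-4))))/(-230) = -17*222 + (144*(62 + 2*(-4)*(-7 - 8)))*(-1/230) = -3774 + (144*(62 + 2*(-4)*(-15)))*(-1/230) = -3774 + (144*(62 + 120))*(-1/230) = -3774 + (144*182)*(-1/230) = -3774 + 26208*(-1/230) = -3774 - 13104/115 = -447114/115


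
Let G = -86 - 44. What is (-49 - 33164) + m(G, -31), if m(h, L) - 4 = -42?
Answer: -33251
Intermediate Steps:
G = -130
m(h, L) = -38 (m(h, L) = 4 - 42 = -38)
(-49 - 33164) + m(G, -31) = (-49 - 33164) - 38 = -33213 - 38 = -33251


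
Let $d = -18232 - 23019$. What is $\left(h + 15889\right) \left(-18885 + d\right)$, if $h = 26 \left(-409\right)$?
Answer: $-316014680$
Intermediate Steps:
$h = -10634$
$d = -41251$ ($d = -18232 - 23019 = -41251$)
$\left(h + 15889\right) \left(-18885 + d\right) = \left(-10634 + 15889\right) \left(-18885 - 41251\right) = 5255 \left(-60136\right) = -316014680$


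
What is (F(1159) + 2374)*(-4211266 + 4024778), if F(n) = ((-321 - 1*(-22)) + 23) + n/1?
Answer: -607391416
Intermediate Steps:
F(n) = -276 + n (F(n) = ((-321 + 22) + 23) + n*1 = (-299 + 23) + n = -276 + n)
(F(1159) + 2374)*(-4211266 + 4024778) = ((-276 + 1159) + 2374)*(-4211266 + 4024778) = (883 + 2374)*(-186488) = 3257*(-186488) = -607391416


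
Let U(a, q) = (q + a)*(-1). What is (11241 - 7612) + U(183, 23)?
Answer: 3423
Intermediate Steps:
U(a, q) = -a - q (U(a, q) = (a + q)*(-1) = -a - q)
(11241 - 7612) + U(183, 23) = (11241 - 7612) + (-1*183 - 1*23) = 3629 + (-183 - 23) = 3629 - 206 = 3423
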